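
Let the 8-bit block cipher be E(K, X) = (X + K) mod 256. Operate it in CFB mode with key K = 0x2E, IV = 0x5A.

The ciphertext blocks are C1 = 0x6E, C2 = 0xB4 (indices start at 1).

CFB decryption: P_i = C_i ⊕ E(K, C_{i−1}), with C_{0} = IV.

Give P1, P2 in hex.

P1 = 0xE6, P2 = 0x28

P1: E(K, 0x5A) = 0x88; 0x6E ⊕ 0x88 = 0xE6.
P2: E(K, 0x6E) = 0x9C; 0xB4 ⊕ 0x9C = 0x28.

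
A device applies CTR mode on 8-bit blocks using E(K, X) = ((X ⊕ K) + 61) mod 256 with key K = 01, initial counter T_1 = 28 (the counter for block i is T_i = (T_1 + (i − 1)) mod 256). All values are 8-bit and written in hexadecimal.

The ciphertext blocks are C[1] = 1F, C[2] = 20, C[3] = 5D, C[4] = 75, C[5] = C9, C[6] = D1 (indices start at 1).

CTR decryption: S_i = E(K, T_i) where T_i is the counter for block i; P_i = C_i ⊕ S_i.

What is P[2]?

P[2] = A9

P[2]: T = 29, S = E(K, T) = 89; 20 ⊕ 89 = A9.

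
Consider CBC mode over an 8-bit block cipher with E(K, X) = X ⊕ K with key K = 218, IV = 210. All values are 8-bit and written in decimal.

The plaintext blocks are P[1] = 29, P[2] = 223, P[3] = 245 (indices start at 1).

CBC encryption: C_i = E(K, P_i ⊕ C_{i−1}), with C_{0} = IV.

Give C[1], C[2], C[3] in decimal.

C[1]: P[1] ⊕ 210 = 207; E(K, 207) = 21.
C[2]: P[2] ⊕ 21 = 202; E(K, 202) = 16.
C[3]: P[3] ⊕ 16 = 229; E(K, 229) = 63.

C[1] = 21, C[2] = 16, C[3] = 63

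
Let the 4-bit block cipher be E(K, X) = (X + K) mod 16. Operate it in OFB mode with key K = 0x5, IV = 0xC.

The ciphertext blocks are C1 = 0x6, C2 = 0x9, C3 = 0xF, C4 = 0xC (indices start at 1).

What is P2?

OFB decryption: S_i = E(K, S_{i−1}) with S_{0} = IV; P_i = C_i ⊕ S_i.
P1: S = E(K, 0xC) = 0x1; 0x6 ⊕ 0x1 = 0x7.
P2: S = E(K, 0x1) = 0x6; 0x9 ⊕ 0x6 = 0xF.

P2 = 0xF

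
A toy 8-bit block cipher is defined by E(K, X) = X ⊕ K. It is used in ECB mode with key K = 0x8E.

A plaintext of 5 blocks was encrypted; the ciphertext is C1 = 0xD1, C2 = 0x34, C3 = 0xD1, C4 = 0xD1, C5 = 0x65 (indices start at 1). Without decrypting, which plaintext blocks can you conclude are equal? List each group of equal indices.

ECB encrypts each block independently with the same key, so equal ciphertext blocks imply equal plaintext blocks.
C1 = C3 = C4 = 0xD1, so P1 = P3 = P4.

P1 = P3 = P4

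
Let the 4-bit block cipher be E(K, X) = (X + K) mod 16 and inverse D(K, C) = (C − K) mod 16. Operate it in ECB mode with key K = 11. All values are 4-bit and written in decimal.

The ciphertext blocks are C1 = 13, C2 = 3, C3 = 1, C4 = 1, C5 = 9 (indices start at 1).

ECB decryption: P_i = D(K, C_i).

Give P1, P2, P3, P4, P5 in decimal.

P1: D(K, 13) = 2.
P2: D(K, 3) = 8.
P3: D(K, 1) = 6.
P4: D(K, 1) = 6.
P5: D(K, 9) = 14.

P1 = 2, P2 = 8, P3 = 6, P4 = 6, P5 = 14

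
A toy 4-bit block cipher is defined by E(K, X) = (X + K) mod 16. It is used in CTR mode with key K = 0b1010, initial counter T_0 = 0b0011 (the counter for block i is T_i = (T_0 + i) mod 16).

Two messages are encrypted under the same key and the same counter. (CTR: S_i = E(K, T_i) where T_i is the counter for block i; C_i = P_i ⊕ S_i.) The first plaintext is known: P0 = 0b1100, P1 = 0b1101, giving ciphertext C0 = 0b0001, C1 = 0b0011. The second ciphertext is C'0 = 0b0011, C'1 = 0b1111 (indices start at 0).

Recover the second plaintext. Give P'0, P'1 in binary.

P'0 = 0b1110, P'1 = 0b0001

In CTR with a reused counter, both messages share the same keystream S_i, so C_i ⊕ C'_i = P_i ⊕ P'_i and thus P'_i = P_i ⊕ C_i ⊕ C'_i.
P'0: 0b1100 ⊕ 0b0001 ⊕ 0b0011 = 0b1110.
P'1: 0b1101 ⊕ 0b0011 ⊕ 0b1111 = 0b0001.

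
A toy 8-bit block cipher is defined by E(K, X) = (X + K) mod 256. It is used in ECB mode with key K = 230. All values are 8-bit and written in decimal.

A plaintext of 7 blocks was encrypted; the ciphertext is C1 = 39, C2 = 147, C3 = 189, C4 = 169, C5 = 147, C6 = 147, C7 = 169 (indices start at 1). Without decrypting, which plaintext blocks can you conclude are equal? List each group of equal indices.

P2 = P5 = P6; P4 = P7

ECB encrypts each block independently with the same key, so equal ciphertext blocks imply equal plaintext blocks.
C2 = C5 = C6 = 147, so P2 = P5 = P6.
C4 = C7 = 169, so P4 = P7.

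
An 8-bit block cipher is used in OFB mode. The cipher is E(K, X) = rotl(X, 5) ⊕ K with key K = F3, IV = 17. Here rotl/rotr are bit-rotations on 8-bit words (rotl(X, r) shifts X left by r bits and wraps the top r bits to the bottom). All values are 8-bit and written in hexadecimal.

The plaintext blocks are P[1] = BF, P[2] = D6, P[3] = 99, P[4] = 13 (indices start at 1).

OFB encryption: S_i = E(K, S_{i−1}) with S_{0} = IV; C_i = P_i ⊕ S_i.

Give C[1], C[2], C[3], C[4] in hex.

C[1]: S = E(K, 17) = 11; BF ⊕ 11 = AE.
C[2]: S = E(K, 11) = D1; D6 ⊕ D1 = 07.
C[3]: S = E(K, D1) = C9; 99 ⊕ C9 = 50.
C[4]: S = E(K, C9) = CA; 13 ⊕ CA = D9.

C[1] = AE, C[2] = 07, C[3] = 50, C[4] = D9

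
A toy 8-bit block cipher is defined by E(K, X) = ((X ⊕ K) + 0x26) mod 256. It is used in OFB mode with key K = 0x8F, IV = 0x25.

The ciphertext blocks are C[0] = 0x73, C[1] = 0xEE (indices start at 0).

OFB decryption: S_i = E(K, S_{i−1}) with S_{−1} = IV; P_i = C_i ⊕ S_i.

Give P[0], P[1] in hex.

P[0] = 0xA3, P[1] = 0x6B

P[0]: S = E(K, 0x25) = 0xD0; 0x73 ⊕ 0xD0 = 0xA3.
P[1]: S = E(K, 0xD0) = 0x85; 0xEE ⊕ 0x85 = 0x6B.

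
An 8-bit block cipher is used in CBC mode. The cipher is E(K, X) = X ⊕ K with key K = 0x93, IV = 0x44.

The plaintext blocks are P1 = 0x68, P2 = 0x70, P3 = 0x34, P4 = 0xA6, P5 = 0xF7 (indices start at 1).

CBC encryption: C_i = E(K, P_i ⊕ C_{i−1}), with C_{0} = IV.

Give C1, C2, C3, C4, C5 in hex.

C1 = 0xBF, C2 = 0x5C, C3 = 0xFB, C4 = 0xCE, C5 = 0xAA

C1: P1 ⊕ 0x44 = 0x2C; E(K, 0x2C) = 0xBF.
C2: P2 ⊕ 0xBF = 0xCF; E(K, 0xCF) = 0x5C.
C3: P3 ⊕ 0x5C = 0x68; E(K, 0x68) = 0xFB.
C4: P4 ⊕ 0xFB = 0x5D; E(K, 0x5D) = 0xCE.
C5: P5 ⊕ 0xCE = 0x39; E(K, 0x39) = 0xAA.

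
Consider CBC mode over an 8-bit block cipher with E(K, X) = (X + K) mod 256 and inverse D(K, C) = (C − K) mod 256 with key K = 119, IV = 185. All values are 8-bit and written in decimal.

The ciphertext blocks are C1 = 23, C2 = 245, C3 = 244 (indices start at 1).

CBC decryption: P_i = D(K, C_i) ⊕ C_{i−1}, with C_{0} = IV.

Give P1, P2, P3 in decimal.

P1: D(K, 23) = 160; 160 ⊕ 185 = 25.
P2: D(K, 245) = 126; 126 ⊕ 23 = 105.
P3: D(K, 244) = 125; 125 ⊕ 245 = 136.

P1 = 25, P2 = 105, P3 = 136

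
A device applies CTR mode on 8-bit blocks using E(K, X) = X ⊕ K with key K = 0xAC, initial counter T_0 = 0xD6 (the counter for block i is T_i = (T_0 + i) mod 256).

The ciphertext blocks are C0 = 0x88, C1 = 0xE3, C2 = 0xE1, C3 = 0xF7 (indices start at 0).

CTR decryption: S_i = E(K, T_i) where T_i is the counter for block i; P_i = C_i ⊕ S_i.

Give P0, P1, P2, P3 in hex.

P0 = 0xF2, P1 = 0x98, P2 = 0x95, P3 = 0x82

P0: T = 0xD6, S = E(K, T) = 0x7A; 0x88 ⊕ 0x7A = 0xF2.
P1: T = 0xD7, S = E(K, T) = 0x7B; 0xE3 ⊕ 0x7B = 0x98.
P2: T = 0xD8, S = E(K, T) = 0x74; 0xE1 ⊕ 0x74 = 0x95.
P3: T = 0xD9, S = E(K, T) = 0x75; 0xF7 ⊕ 0x75 = 0x82.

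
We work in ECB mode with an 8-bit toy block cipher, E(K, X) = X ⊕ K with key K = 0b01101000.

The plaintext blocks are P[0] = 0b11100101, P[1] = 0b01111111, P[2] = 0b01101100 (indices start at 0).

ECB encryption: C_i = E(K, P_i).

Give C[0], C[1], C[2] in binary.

C[0]: E(K, 0b11100101) = 0b10001101.
C[1]: E(K, 0b01111111) = 0b00010111.
C[2]: E(K, 0b01101100) = 0b00000100.

C[0] = 0b10001101, C[1] = 0b00010111, C[2] = 0b00000100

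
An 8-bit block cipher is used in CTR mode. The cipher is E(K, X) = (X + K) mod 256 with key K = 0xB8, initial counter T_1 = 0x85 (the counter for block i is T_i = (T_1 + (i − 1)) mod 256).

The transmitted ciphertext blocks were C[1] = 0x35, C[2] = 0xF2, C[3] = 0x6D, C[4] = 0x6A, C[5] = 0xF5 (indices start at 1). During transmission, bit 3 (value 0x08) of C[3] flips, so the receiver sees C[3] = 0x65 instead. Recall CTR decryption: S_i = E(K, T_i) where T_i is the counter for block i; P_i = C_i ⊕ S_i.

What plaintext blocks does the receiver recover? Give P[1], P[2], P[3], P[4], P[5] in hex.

P[1] = 0x08, P[2] = 0xCC, P[3] = 0x5A, P[4] = 0x2A, P[5] = 0xB4

Only C[3] changed, to 0x65. In CTR, a change in C_i flips the same bit in P_i only; the keystream is unaffected. Decrypting the received ciphertext:
P[1]: T = 0x85, S = E(K, T) = 0x3D; 0x35 ⊕ 0x3D = 0x08.
P[2]: T = 0x86, S = E(K, T) = 0x3E; 0xF2 ⊕ 0x3E = 0xCC.
P[3]: T = 0x87, S = E(K, T) = 0x3F; 0x65 ⊕ 0x3F = 0x5A.
P[4]: T = 0x88, S = E(K, T) = 0x40; 0x6A ⊕ 0x40 = 0x2A.
P[5]: T = 0x89, S = E(K, T) = 0x41; 0xF5 ⊕ 0x41 = 0xB4.
Blocks that differ from the original plaintext: P[3].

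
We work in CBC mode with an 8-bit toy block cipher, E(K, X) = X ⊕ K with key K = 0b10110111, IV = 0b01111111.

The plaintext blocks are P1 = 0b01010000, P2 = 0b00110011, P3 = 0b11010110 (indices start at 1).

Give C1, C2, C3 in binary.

CBC encryption: C_i = E(K, P_i ⊕ C_{i−1}), with C_{0} = IV.
C1: P1 ⊕ 0b01111111 = 0b00101111; E(K, 0b00101111) = 0b10011000.
C2: P2 ⊕ 0b10011000 = 0b10101011; E(K, 0b10101011) = 0b00011100.
C3: P3 ⊕ 0b00011100 = 0b11001010; E(K, 0b11001010) = 0b01111101.

C1 = 0b10011000, C2 = 0b00011100, C3 = 0b01111101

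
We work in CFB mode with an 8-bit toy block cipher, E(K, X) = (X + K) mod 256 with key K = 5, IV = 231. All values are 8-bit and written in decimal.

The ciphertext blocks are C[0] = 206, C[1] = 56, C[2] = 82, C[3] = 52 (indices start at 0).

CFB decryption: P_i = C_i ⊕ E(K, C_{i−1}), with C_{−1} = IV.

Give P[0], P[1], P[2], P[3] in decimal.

P[0] = 34, P[1] = 235, P[2] = 111, P[3] = 99

P[0]: E(K, 231) = 236; 206 ⊕ 236 = 34.
P[1]: E(K, 206) = 211; 56 ⊕ 211 = 235.
P[2]: E(K, 56) = 61; 82 ⊕ 61 = 111.
P[3]: E(K, 82) = 87; 52 ⊕ 87 = 99.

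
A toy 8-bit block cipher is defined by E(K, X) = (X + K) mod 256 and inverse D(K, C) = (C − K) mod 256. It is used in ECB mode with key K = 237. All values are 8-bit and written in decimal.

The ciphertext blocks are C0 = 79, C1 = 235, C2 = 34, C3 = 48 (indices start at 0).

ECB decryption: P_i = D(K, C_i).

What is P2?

P2 = 53

P2: D(K, 34) = 53.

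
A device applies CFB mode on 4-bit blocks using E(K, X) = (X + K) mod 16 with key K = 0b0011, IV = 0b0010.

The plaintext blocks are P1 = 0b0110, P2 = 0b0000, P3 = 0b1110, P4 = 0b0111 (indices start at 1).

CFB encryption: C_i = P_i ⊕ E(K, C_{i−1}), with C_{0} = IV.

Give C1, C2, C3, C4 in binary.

C1 = 0b0011, C2 = 0b0110, C3 = 0b0111, C4 = 0b1101

C1: E(K, 0b0010) = 0b0101; 0b0110 ⊕ 0b0101 = 0b0011.
C2: E(K, 0b0011) = 0b0110; 0b0000 ⊕ 0b0110 = 0b0110.
C3: E(K, 0b0110) = 0b1001; 0b1110 ⊕ 0b1001 = 0b0111.
C4: E(K, 0b0111) = 0b1010; 0b0111 ⊕ 0b1010 = 0b1101.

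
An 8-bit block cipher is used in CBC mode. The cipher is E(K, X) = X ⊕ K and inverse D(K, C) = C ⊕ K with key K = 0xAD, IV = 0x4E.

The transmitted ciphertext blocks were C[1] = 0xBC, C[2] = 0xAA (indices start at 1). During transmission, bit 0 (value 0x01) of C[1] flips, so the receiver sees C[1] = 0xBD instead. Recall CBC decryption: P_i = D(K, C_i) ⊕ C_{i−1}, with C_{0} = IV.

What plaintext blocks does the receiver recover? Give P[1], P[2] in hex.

Only C[1] changed, to 0xBD. In CBC, a change in C_i garbles P_i and flips the same bit in P_{i+1}. Decrypting the received ciphertext:
P[1]: D(K, 0xBD) = 0x10; 0x10 ⊕ 0x4E = 0x5E.
P[2]: D(K, 0xAA) = 0x07; 0x07 ⊕ 0xBD = 0xBA.
Blocks that differ from the original plaintext: P[1], P[2].

P[1] = 0x5E, P[2] = 0xBA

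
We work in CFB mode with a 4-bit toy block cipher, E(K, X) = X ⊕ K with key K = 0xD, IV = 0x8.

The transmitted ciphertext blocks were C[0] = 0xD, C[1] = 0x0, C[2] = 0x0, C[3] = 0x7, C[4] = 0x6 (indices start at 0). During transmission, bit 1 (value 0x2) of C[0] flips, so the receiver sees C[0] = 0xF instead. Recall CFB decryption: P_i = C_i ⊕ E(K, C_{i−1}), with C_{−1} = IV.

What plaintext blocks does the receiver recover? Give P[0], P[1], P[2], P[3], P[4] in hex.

Only C[0] changed, to 0xF. In CFB, a change in C_i flips the same bit in P_i and garbles P_{i+1}. Decrypting the received ciphertext:
P[0]: E(K, 0x8) = 0x5; 0xF ⊕ 0x5 = 0xA.
P[1]: E(K, 0xF) = 0x2; 0x0 ⊕ 0x2 = 0x2.
P[2]: E(K, 0x0) = 0xD; 0x0 ⊕ 0xD = 0xD.
P[3]: E(K, 0x0) = 0xD; 0x7 ⊕ 0xD = 0xA.
P[4]: E(K, 0x7) = 0xA; 0x6 ⊕ 0xA = 0xC.
Blocks that differ from the original plaintext: P[0], P[1].

P[0] = 0xA, P[1] = 0x2, P[2] = 0xD, P[3] = 0xA, P[4] = 0xC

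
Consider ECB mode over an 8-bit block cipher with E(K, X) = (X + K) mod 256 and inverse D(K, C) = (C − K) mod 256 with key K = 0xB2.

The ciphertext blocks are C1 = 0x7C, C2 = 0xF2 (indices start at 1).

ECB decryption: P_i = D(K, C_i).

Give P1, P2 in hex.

P1: D(K, 0x7C) = 0xCA.
P2: D(K, 0xF2) = 0x40.

P1 = 0xCA, P2 = 0x40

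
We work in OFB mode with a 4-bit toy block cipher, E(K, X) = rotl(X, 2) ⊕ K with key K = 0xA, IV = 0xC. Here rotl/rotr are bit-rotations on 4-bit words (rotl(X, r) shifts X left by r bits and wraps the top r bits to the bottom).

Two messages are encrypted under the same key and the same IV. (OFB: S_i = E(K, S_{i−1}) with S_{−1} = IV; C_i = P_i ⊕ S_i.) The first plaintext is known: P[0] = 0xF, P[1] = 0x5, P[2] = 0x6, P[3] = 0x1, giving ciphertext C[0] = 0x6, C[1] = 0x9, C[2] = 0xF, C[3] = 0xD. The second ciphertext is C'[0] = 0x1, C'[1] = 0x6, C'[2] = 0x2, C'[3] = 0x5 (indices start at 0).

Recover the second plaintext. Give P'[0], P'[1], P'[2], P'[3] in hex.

P'[0] = 0x8, P'[1] = 0xA, P'[2] = 0xB, P'[3] = 0x9

In OFB with a reused IV, both messages share the same keystream S_i, so C_i ⊕ C'_i = P_i ⊕ P'_i and thus P'_i = P_i ⊕ C_i ⊕ C'_i.
P'[0]: 0xF ⊕ 0x6 ⊕ 0x1 = 0x8.
P'[1]: 0x5 ⊕ 0x9 ⊕ 0x6 = 0xA.
P'[2]: 0x6 ⊕ 0xF ⊕ 0x2 = 0xB.
P'[3]: 0x1 ⊕ 0xD ⊕ 0x5 = 0x9.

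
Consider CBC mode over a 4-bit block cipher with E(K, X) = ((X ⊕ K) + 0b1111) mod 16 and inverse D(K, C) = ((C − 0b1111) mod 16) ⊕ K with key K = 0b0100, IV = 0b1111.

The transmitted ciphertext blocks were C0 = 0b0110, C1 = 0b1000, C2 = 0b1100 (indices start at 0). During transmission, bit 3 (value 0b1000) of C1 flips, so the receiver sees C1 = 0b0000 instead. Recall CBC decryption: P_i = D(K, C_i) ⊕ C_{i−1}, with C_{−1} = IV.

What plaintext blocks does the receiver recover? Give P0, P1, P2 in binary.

Only C1 changed, to 0b0000. In CBC, a change in C_i garbles P_i and flips the same bit in P_{i+1}. Decrypting the received ciphertext:
P0: D(K, 0b0110) = 0b0011; 0b0011 ⊕ 0b1111 = 0b1100.
P1: D(K, 0b0000) = 0b0101; 0b0101 ⊕ 0b0110 = 0b0011.
P2: D(K, 0b1100) = 0b1001; 0b1001 ⊕ 0b0000 = 0b1001.
Blocks that differ from the original plaintext: P1, P2.

P0 = 0b1100, P1 = 0b0011, P2 = 0b1001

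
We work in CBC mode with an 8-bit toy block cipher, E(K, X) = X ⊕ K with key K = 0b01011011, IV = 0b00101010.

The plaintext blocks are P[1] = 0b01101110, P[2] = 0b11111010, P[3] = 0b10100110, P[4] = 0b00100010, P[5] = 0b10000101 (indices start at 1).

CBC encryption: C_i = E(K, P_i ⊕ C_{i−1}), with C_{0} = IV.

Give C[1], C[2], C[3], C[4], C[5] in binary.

C[1] = 0b00011111, C[2] = 0b10111110, C[3] = 0b01000011, C[4] = 0b00111010, C[5] = 0b11100100

C[1]: P[1] ⊕ 0b00101010 = 0b01000100; E(K, 0b01000100) = 0b00011111.
C[2]: P[2] ⊕ 0b00011111 = 0b11100101; E(K, 0b11100101) = 0b10111110.
C[3]: P[3] ⊕ 0b10111110 = 0b00011000; E(K, 0b00011000) = 0b01000011.
C[4]: P[4] ⊕ 0b01000011 = 0b01100001; E(K, 0b01100001) = 0b00111010.
C[5]: P[5] ⊕ 0b00111010 = 0b10111111; E(K, 0b10111111) = 0b11100100.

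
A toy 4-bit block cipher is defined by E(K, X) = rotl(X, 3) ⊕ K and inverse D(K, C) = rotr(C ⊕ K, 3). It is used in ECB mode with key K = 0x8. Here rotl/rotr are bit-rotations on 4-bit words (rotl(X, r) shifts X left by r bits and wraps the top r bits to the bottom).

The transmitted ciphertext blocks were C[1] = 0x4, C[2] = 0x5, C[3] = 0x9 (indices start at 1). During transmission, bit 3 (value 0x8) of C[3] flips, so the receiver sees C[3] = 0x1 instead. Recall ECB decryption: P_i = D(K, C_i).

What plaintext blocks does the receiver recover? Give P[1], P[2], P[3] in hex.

P[1] = 0x9, P[2] = 0xB, P[3] = 0x3

Only C[3] changed, to 0x1. In ECB, a change in C_i affects only P_i. Decrypting the received ciphertext:
P[1]: D(K, 0x4) = 0x9.
P[2]: D(K, 0x5) = 0xB.
P[3]: D(K, 0x1) = 0x3.
Blocks that differ from the original plaintext: P[3].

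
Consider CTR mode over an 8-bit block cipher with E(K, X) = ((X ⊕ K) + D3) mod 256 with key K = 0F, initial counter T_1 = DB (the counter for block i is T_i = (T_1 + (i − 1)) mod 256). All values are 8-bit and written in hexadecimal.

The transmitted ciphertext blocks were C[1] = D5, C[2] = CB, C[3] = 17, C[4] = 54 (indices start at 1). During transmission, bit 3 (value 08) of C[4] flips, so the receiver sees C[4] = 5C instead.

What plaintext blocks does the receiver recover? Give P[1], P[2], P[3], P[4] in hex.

CTR decryption: S_i = E(K, T_i) where T_i is the counter for block i; P_i = C_i ⊕ S_i.
Only C[4] changed, to 5C. In CTR, a change in C_i flips the same bit in P_i only; the keystream is unaffected. Decrypting the received ciphertext:
P[1]: T = DB, S = E(K, T) = A7; D5 ⊕ A7 = 72.
P[2]: T = DC, S = E(K, T) = A6; CB ⊕ A6 = 6D.
P[3]: T = DD, S = E(K, T) = A5; 17 ⊕ A5 = B2.
P[4]: T = DE, S = E(K, T) = A4; 5C ⊕ A4 = F8.
Blocks that differ from the original plaintext: P[4].

P[1] = 72, P[2] = 6D, P[3] = B2, P[4] = F8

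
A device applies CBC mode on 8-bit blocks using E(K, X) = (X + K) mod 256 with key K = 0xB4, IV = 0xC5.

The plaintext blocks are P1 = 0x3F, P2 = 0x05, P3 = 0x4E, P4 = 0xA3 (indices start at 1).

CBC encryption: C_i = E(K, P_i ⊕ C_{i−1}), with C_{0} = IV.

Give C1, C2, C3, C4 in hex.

C1 = 0xAE, C2 = 0x5F, C3 = 0xC5, C4 = 0x1A

C1: P1 ⊕ 0xC5 = 0xFA; E(K, 0xFA) = 0xAE.
C2: P2 ⊕ 0xAE = 0xAB; E(K, 0xAB) = 0x5F.
C3: P3 ⊕ 0x5F = 0x11; E(K, 0x11) = 0xC5.
C4: P4 ⊕ 0xC5 = 0x66; E(K, 0x66) = 0x1A.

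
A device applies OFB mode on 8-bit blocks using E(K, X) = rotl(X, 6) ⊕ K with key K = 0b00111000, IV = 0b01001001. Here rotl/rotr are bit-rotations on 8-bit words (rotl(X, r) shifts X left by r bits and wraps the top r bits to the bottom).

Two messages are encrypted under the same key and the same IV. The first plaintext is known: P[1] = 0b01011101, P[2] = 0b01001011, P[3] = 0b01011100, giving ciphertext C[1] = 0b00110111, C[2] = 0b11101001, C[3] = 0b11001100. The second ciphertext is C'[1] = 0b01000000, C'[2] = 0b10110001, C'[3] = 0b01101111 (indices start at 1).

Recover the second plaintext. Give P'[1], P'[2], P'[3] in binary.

In OFB with a reused IV, both messages share the same keystream S_i, so C_i ⊕ C'_i = P_i ⊕ P'_i and thus P'_i = P_i ⊕ C_i ⊕ C'_i.
P'[1]: 0b01011101 ⊕ 0b00110111 ⊕ 0b01000000 = 0b00101010.
P'[2]: 0b01001011 ⊕ 0b11101001 ⊕ 0b10110001 = 0b00010011.
P'[3]: 0b01011100 ⊕ 0b11001100 ⊕ 0b01101111 = 0b11111111.

P'[1] = 0b00101010, P'[2] = 0b00010011, P'[3] = 0b11111111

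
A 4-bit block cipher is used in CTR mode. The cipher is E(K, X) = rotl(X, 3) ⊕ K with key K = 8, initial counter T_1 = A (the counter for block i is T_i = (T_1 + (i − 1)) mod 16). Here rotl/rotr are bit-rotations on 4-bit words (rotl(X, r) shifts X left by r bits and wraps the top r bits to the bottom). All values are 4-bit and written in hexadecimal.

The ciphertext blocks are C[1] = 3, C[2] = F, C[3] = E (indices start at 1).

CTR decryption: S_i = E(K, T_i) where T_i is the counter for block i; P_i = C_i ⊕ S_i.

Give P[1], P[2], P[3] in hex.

P[1] = E, P[2] = A, P[3] = 0

P[1]: T = A, S = E(K, T) = D; 3 ⊕ D = E.
P[2]: T = B, S = E(K, T) = 5; F ⊕ 5 = A.
P[3]: T = C, S = E(K, T) = E; E ⊕ E = 0.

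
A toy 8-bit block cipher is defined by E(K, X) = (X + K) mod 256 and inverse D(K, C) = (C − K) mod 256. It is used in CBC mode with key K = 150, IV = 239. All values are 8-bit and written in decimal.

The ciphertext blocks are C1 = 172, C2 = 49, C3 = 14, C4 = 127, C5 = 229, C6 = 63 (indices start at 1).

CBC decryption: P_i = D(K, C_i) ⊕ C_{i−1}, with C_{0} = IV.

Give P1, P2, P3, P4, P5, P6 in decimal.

P1: D(K, 172) = 22; 22 ⊕ 239 = 249.
P2: D(K, 49) = 155; 155 ⊕ 172 = 55.
P3: D(K, 14) = 120; 120 ⊕ 49 = 73.
P4: D(K, 127) = 233; 233 ⊕ 14 = 231.
P5: D(K, 229) = 79; 79 ⊕ 127 = 48.
P6: D(K, 63) = 169; 169 ⊕ 229 = 76.

P1 = 249, P2 = 55, P3 = 73, P4 = 231, P5 = 48, P6 = 76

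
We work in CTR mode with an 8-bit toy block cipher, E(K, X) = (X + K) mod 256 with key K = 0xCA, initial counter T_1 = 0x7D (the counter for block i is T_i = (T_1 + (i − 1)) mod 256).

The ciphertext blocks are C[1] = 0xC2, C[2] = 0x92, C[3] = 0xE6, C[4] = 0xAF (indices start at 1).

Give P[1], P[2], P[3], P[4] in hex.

P[1] = 0x85, P[2] = 0xDA, P[3] = 0xAF, P[4] = 0xE5

CTR decryption: S_i = E(K, T_i) where T_i is the counter for block i; P_i = C_i ⊕ S_i.
P[1]: T = 0x7D, S = E(K, T) = 0x47; 0xC2 ⊕ 0x47 = 0x85.
P[2]: T = 0x7E, S = E(K, T) = 0x48; 0x92 ⊕ 0x48 = 0xDA.
P[3]: T = 0x7F, S = E(K, T) = 0x49; 0xE6 ⊕ 0x49 = 0xAF.
P[4]: T = 0x80, S = E(K, T) = 0x4A; 0xAF ⊕ 0x4A = 0xE5.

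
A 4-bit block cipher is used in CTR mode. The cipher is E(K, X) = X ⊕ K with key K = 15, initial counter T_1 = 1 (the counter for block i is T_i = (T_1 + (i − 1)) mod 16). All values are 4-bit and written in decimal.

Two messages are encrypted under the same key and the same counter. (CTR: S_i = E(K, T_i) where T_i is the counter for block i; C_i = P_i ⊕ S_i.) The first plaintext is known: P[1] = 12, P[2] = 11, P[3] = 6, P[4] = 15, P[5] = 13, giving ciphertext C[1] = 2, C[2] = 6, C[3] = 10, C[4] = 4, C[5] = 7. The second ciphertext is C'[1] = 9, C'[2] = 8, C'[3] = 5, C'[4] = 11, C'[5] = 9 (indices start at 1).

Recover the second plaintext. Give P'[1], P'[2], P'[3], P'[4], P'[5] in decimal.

P'[1] = 7, P'[2] = 5, P'[3] = 9, P'[4] = 0, P'[5] = 3

In CTR with a reused counter, both messages share the same keystream S_i, so C_i ⊕ C'_i = P_i ⊕ P'_i and thus P'_i = P_i ⊕ C_i ⊕ C'_i.
P'[1]: 12 ⊕ 2 ⊕ 9 = 7.
P'[2]: 11 ⊕ 6 ⊕ 8 = 5.
P'[3]: 6 ⊕ 10 ⊕ 5 = 9.
P'[4]: 15 ⊕ 4 ⊕ 11 = 0.
P'[5]: 13 ⊕ 7 ⊕ 9 = 3.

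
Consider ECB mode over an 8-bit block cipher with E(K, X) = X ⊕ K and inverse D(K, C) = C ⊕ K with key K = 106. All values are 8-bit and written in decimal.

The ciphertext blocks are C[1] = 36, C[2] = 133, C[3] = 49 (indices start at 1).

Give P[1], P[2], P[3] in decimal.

P[1] = 78, P[2] = 239, P[3] = 91

ECB decryption: P_i = D(K, C_i).
P[1]: D(K, 36) = 78.
P[2]: D(K, 133) = 239.
P[3]: D(K, 49) = 91.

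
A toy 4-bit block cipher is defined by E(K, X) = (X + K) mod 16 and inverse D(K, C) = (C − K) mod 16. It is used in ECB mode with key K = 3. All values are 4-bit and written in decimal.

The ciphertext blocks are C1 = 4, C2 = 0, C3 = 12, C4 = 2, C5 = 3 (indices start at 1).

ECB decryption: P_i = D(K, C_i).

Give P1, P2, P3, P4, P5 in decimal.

P1: D(K, 4) = 1.
P2: D(K, 0) = 13.
P3: D(K, 12) = 9.
P4: D(K, 2) = 15.
P5: D(K, 3) = 0.

P1 = 1, P2 = 13, P3 = 9, P4 = 15, P5 = 0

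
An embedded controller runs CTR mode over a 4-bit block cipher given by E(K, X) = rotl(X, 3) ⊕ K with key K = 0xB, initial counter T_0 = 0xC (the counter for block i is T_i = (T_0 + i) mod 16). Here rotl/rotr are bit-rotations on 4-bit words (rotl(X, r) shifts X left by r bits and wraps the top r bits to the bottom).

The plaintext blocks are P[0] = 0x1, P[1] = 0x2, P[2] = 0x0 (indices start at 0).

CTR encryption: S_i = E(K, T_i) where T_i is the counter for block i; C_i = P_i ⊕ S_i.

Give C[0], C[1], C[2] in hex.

C[0] = 0xC, C[1] = 0x7, C[2] = 0xC

C[0]: T = 0xC, S = E(K, T) = 0xD; 0x1 ⊕ 0xD = 0xC.
C[1]: T = 0xD, S = E(K, T) = 0x5; 0x2 ⊕ 0x5 = 0x7.
C[2]: T = 0xE, S = E(K, T) = 0xC; 0x0 ⊕ 0xC = 0xC.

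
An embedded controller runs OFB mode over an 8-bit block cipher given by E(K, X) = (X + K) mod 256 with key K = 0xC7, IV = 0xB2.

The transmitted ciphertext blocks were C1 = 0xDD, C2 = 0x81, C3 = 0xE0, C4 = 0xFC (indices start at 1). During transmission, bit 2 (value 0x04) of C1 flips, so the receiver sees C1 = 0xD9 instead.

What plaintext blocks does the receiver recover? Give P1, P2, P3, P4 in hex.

P1 = 0xA0, P2 = 0xC1, P3 = 0xE7, P4 = 0x32

OFB decryption: S_i = E(K, S_{i−1}) with S_{0} = IV; P_i = C_i ⊕ S_i.
Only C1 changed, to 0xD9. In OFB, a change in C_i flips the same bit in P_i only; the keystream is unaffected. Decrypting the received ciphertext:
P1: S = E(K, 0xB2) = 0x79; 0xD9 ⊕ 0x79 = 0xA0.
P2: S = E(K, 0x79) = 0x40; 0x81 ⊕ 0x40 = 0xC1.
P3: S = E(K, 0x40) = 0x07; 0xE0 ⊕ 0x07 = 0xE7.
P4: S = E(K, 0x07) = 0xCE; 0xFC ⊕ 0xCE = 0x32.
Blocks that differ from the original plaintext: P1.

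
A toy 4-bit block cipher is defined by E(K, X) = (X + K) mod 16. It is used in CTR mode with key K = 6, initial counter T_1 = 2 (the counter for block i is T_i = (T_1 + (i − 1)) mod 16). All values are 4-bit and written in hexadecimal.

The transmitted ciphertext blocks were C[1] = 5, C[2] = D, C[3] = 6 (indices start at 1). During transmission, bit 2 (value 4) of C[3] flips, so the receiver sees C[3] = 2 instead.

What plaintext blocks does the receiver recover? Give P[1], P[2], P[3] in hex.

CTR decryption: S_i = E(K, T_i) where T_i is the counter for block i; P_i = C_i ⊕ S_i.
Only C[3] changed, to 2. In CTR, a change in C_i flips the same bit in P_i only; the keystream is unaffected. Decrypting the received ciphertext:
P[1]: T = 2, S = E(K, T) = 8; 5 ⊕ 8 = D.
P[2]: T = 3, S = E(K, T) = 9; D ⊕ 9 = 4.
P[3]: T = 4, S = E(K, T) = A; 2 ⊕ A = 8.
Blocks that differ from the original plaintext: P[3].

P[1] = D, P[2] = 4, P[3] = 8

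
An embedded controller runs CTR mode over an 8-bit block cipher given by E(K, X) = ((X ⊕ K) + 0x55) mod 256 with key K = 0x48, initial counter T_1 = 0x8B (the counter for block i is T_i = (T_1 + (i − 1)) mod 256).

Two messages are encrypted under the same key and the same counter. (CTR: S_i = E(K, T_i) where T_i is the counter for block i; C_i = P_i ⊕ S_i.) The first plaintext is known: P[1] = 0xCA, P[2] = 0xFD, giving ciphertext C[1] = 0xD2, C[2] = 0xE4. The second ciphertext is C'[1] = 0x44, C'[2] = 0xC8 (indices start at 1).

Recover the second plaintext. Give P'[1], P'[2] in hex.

P'[1] = 0x5C, P'[2] = 0xD1

In CTR with a reused counter, both messages share the same keystream S_i, so C_i ⊕ C'_i = P_i ⊕ P'_i and thus P'_i = P_i ⊕ C_i ⊕ C'_i.
P'[1]: 0xCA ⊕ 0xD2 ⊕ 0x44 = 0x5C.
P'[2]: 0xFD ⊕ 0xE4 ⊕ 0xC8 = 0xD1.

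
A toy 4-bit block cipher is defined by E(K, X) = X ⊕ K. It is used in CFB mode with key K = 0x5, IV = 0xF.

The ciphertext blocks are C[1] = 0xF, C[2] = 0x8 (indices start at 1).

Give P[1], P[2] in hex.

CFB decryption: P_i = C_i ⊕ E(K, C_{i−1}), with C_{0} = IV.
P[1]: E(K, 0xF) = 0xA; 0xF ⊕ 0xA = 0x5.
P[2]: E(K, 0xF) = 0xA; 0x8 ⊕ 0xA = 0x2.

P[1] = 0x5, P[2] = 0x2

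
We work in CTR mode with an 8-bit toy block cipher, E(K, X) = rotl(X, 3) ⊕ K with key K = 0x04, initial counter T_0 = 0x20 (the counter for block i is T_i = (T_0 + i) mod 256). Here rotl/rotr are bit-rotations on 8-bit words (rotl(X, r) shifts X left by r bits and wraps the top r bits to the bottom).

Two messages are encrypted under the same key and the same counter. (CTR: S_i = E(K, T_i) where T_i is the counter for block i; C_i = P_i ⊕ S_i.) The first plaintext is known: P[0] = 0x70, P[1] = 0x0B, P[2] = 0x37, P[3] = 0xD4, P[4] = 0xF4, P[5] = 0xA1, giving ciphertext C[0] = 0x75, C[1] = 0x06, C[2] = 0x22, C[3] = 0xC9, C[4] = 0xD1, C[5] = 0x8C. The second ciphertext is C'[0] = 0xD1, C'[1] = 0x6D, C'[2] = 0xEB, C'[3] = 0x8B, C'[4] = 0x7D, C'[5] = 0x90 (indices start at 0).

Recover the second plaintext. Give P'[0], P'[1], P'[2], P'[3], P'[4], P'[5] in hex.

In CTR with a reused counter, both messages share the same keystream S_i, so C_i ⊕ C'_i = P_i ⊕ P'_i and thus P'_i = P_i ⊕ C_i ⊕ C'_i.
P'[0]: 0x70 ⊕ 0x75 ⊕ 0xD1 = 0xD4.
P'[1]: 0x0B ⊕ 0x06 ⊕ 0x6D = 0x60.
P'[2]: 0x37 ⊕ 0x22 ⊕ 0xEB = 0xFE.
P'[3]: 0xD4 ⊕ 0xC9 ⊕ 0x8B = 0x96.
P'[4]: 0xF4 ⊕ 0xD1 ⊕ 0x7D = 0x58.
P'[5]: 0xA1 ⊕ 0x8C ⊕ 0x90 = 0xBD.

P'[0] = 0xD4, P'[1] = 0x60, P'[2] = 0xFE, P'[3] = 0x96, P'[4] = 0x58, P'[5] = 0xBD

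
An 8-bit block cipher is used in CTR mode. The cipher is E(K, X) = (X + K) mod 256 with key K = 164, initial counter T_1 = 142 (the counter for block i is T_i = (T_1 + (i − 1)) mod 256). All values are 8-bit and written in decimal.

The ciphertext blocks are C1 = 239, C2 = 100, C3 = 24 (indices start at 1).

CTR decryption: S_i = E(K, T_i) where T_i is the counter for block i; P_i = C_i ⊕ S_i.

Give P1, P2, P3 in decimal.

P1: T = 142, S = E(K, T) = 50; 239 ⊕ 50 = 221.
P2: T = 143, S = E(K, T) = 51; 100 ⊕ 51 = 87.
P3: T = 144, S = E(K, T) = 52; 24 ⊕ 52 = 44.

P1 = 221, P2 = 87, P3 = 44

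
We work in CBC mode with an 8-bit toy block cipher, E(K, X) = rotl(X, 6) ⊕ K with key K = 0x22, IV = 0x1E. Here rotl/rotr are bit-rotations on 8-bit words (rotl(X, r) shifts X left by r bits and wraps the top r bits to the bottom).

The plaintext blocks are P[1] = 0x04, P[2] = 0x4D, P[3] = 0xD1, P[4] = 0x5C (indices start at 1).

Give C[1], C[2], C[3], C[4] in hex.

CBC encryption: C_i = E(K, P_i ⊕ C_{i−1}), with C_{0} = IV.
C[1]: P[1] ⊕ 0x1E = 0x1A; E(K, 0x1A) = 0xA4.
C[2]: P[2] ⊕ 0xA4 = 0xE9; E(K, 0xE9) = 0x58.
C[3]: P[3] ⊕ 0x58 = 0x89; E(K, 0x89) = 0x40.
C[4]: P[4] ⊕ 0x40 = 0x1C; E(K, 0x1C) = 0x25.

C[1] = 0xA4, C[2] = 0x58, C[3] = 0x40, C[4] = 0x25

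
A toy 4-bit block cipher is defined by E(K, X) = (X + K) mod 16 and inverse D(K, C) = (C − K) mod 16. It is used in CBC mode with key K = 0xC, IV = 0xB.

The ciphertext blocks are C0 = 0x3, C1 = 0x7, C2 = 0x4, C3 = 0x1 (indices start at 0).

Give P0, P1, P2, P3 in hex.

CBC decryption: P_i = D(K, C_i) ⊕ C_{i−1}, with C_{−1} = IV.
P0: D(K, 0x3) = 0x7; 0x7 ⊕ 0xB = 0xC.
P1: D(K, 0x7) = 0xB; 0xB ⊕ 0x3 = 0x8.
P2: D(K, 0x4) = 0x8; 0x8 ⊕ 0x7 = 0xF.
P3: D(K, 0x1) = 0x5; 0x5 ⊕ 0x4 = 0x1.

P0 = 0xC, P1 = 0x8, P2 = 0xF, P3 = 0x1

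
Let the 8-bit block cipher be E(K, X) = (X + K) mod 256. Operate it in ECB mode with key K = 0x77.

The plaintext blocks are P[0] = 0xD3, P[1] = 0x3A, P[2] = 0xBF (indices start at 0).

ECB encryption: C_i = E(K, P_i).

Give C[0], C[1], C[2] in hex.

C[0]: E(K, 0xD3) = 0x4A.
C[1]: E(K, 0x3A) = 0xB1.
C[2]: E(K, 0xBF) = 0x36.

C[0] = 0x4A, C[1] = 0xB1, C[2] = 0x36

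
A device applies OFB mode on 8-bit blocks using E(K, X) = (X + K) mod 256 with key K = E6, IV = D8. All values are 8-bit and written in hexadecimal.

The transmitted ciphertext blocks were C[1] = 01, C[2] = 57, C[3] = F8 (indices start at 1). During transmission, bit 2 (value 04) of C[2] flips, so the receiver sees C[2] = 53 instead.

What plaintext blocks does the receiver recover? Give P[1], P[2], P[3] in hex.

OFB decryption: S_i = E(K, S_{i−1}) with S_{0} = IV; P_i = C_i ⊕ S_i.
Only C[2] changed, to 53. In OFB, a change in C_i flips the same bit in P_i only; the keystream is unaffected. Decrypting the received ciphertext:
P[1]: S = E(K, D8) = BE; 01 ⊕ BE = BF.
P[2]: S = E(K, BE) = A4; 53 ⊕ A4 = F7.
P[3]: S = E(K, A4) = 8A; F8 ⊕ 8A = 72.
Blocks that differ from the original plaintext: P[2].

P[1] = BF, P[2] = F7, P[3] = 72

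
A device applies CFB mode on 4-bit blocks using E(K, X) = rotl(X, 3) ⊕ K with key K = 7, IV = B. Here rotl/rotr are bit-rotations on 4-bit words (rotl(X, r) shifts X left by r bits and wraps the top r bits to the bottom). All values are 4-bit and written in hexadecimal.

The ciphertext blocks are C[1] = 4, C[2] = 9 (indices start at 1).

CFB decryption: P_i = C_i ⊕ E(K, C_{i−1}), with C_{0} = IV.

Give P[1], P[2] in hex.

P[1] = E, P[2] = C

P[1]: E(K, B) = A; 4 ⊕ A = E.
P[2]: E(K, 4) = 5; 9 ⊕ 5 = C.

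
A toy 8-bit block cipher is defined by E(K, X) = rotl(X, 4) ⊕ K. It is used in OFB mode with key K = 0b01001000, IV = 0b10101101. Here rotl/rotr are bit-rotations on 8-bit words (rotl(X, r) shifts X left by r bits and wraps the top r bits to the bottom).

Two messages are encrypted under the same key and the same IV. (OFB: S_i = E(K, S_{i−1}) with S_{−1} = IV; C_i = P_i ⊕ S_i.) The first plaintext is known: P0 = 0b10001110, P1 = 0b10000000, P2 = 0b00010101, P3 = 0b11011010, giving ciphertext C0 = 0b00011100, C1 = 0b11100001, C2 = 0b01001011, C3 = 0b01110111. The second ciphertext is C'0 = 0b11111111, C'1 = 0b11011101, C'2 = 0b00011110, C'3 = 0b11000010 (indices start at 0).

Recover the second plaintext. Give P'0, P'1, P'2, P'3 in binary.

P'0 = 0b01101101, P'1 = 0b10111100, P'2 = 0b01000000, P'3 = 0b01101111

In OFB with a reused IV, both messages share the same keystream S_i, so C_i ⊕ C'_i = P_i ⊕ P'_i and thus P'_i = P_i ⊕ C_i ⊕ C'_i.
P'0: 0b10001110 ⊕ 0b00011100 ⊕ 0b11111111 = 0b01101101.
P'1: 0b10000000 ⊕ 0b11100001 ⊕ 0b11011101 = 0b10111100.
P'2: 0b00010101 ⊕ 0b01001011 ⊕ 0b00011110 = 0b01000000.
P'3: 0b11011010 ⊕ 0b01110111 ⊕ 0b11000010 = 0b01101111.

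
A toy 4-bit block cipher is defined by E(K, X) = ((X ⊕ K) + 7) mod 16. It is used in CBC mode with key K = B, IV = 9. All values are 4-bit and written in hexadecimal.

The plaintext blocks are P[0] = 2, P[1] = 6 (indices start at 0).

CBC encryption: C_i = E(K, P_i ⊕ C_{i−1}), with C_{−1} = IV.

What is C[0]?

C[0]: P[0] ⊕ 9 = B; E(K, B) = 7.

C[0] = 7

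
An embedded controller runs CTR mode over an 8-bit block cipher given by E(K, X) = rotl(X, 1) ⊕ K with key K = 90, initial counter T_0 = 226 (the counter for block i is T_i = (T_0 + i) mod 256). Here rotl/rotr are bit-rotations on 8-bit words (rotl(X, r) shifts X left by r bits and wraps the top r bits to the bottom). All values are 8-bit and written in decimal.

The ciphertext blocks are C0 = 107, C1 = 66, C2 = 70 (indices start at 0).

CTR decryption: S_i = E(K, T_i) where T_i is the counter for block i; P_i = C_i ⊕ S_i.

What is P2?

P2 = 213

P2: T = 228, S = E(K, T) = 147; 70 ⊕ 147 = 213.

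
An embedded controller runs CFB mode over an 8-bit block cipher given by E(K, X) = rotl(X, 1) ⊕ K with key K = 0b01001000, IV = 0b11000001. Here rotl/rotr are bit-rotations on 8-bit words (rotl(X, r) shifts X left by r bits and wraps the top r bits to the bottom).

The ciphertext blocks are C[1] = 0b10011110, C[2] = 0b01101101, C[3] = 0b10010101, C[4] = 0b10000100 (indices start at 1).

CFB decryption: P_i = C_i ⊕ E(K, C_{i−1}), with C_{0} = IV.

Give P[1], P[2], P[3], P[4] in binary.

P[1] = 0b01010101, P[2] = 0b00011000, P[3] = 0b00000111, P[4] = 0b11100111

P[1]: E(K, 0b11000001) = 0b11001011; 0b10011110 ⊕ 0b11001011 = 0b01010101.
P[2]: E(K, 0b10011110) = 0b01110101; 0b01101101 ⊕ 0b01110101 = 0b00011000.
P[3]: E(K, 0b01101101) = 0b10010010; 0b10010101 ⊕ 0b10010010 = 0b00000111.
P[4]: E(K, 0b10010101) = 0b01100011; 0b10000100 ⊕ 0b01100011 = 0b11100111.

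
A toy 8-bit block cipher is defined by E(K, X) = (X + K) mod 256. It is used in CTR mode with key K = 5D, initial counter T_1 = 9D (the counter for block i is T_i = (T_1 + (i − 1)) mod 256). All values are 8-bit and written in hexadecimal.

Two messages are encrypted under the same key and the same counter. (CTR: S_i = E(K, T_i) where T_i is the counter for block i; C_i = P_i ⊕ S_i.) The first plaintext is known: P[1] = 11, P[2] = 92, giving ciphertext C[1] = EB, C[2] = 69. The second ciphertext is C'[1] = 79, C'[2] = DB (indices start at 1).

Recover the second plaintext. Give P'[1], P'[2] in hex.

In CTR with a reused counter, both messages share the same keystream S_i, so C_i ⊕ C'_i = P_i ⊕ P'_i and thus P'_i = P_i ⊕ C_i ⊕ C'_i.
P'[1]: 11 ⊕ EB ⊕ 79 = 83.
P'[2]: 92 ⊕ 69 ⊕ DB = 20.

P'[1] = 83, P'[2] = 20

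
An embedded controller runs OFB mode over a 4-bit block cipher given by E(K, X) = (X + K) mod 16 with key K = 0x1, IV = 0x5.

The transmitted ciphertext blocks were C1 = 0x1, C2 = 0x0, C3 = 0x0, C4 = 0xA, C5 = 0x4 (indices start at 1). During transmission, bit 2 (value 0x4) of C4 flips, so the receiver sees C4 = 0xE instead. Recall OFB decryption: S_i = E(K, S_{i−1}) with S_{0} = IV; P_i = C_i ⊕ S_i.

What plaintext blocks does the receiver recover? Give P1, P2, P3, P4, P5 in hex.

Only C4 changed, to 0xE. In OFB, a change in C_i flips the same bit in P_i only; the keystream is unaffected. Decrypting the received ciphertext:
P1: S = E(K, 0x5) = 0x6; 0x1 ⊕ 0x6 = 0x7.
P2: S = E(K, 0x6) = 0x7; 0x0 ⊕ 0x7 = 0x7.
P3: S = E(K, 0x7) = 0x8; 0x0 ⊕ 0x8 = 0x8.
P4: S = E(K, 0x8) = 0x9; 0xE ⊕ 0x9 = 0x7.
P5: S = E(K, 0x9) = 0xA; 0x4 ⊕ 0xA = 0xE.
Blocks that differ from the original plaintext: P4.

P1 = 0x7, P2 = 0x7, P3 = 0x8, P4 = 0x7, P5 = 0xE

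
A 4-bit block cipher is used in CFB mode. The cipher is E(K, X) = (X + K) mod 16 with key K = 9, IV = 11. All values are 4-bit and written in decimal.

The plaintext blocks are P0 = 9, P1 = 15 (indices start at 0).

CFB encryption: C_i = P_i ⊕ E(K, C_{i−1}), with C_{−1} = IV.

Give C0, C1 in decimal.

C0 = 13, C1 = 9

C0: E(K, 11) = 4; 9 ⊕ 4 = 13.
C1: E(K, 13) = 6; 15 ⊕ 6 = 9.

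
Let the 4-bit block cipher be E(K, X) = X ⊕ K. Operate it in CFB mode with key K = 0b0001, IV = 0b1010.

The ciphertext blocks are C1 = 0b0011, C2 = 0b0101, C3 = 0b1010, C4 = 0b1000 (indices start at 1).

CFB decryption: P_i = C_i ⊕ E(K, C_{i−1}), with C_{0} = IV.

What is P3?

P3 = 0b1110

P3: E(K, 0b0101) = 0b0100; 0b1010 ⊕ 0b0100 = 0b1110.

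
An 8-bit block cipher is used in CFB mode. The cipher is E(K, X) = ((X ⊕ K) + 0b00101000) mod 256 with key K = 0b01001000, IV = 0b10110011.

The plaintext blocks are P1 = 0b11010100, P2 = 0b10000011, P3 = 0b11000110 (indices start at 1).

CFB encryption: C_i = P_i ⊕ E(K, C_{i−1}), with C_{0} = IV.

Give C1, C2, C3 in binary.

C1: E(K, 0b10110011) = 0b00100011; 0b11010100 ⊕ 0b00100011 = 0b11110111.
C2: E(K, 0b11110111) = 0b11100111; 0b10000011 ⊕ 0b11100111 = 0b01100100.
C3: E(K, 0b01100100) = 0b01010100; 0b11000110 ⊕ 0b01010100 = 0b10010010.

C1 = 0b11110111, C2 = 0b01100100, C3 = 0b10010010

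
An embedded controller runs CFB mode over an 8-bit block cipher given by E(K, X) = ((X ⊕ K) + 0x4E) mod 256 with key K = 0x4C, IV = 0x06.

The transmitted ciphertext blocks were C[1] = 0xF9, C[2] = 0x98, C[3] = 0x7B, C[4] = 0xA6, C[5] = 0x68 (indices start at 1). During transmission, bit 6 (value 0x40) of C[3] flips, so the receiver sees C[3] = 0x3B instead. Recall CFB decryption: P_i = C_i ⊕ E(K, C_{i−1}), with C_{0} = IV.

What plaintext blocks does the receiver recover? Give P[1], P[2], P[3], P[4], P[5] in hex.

Only C[3] changed, to 0x3B. In CFB, a change in C_i flips the same bit in P_i and garbles P_{i+1}. Decrypting the received ciphertext:
P[1]: E(K, 0x06) = 0x98; 0xF9 ⊕ 0x98 = 0x61.
P[2]: E(K, 0xF9) = 0x03; 0x98 ⊕ 0x03 = 0x9B.
P[3]: E(K, 0x98) = 0x22; 0x3B ⊕ 0x22 = 0x19.
P[4]: E(K, 0x3B) = 0xC5; 0xA6 ⊕ 0xC5 = 0x63.
P[5]: E(K, 0xA6) = 0x38; 0x68 ⊕ 0x38 = 0x50.
Blocks that differ from the original plaintext: P[3], P[4].

P[1] = 0x61, P[2] = 0x9B, P[3] = 0x19, P[4] = 0x63, P[5] = 0x50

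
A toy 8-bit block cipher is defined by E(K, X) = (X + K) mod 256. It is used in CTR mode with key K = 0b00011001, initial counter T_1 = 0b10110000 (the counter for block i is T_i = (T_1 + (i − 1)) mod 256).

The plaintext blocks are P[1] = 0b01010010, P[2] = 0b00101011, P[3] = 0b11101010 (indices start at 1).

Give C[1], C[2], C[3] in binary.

CTR encryption: S_i = E(K, T_i) where T_i is the counter for block i; C_i = P_i ⊕ S_i.
C[1]: T = 0b10110000, S = E(K, T) = 0b11001001; 0b01010010 ⊕ 0b11001001 = 0b10011011.
C[2]: T = 0b10110001, S = E(K, T) = 0b11001010; 0b00101011 ⊕ 0b11001010 = 0b11100001.
C[3]: T = 0b10110010, S = E(K, T) = 0b11001011; 0b11101010 ⊕ 0b11001011 = 0b00100001.

C[1] = 0b10011011, C[2] = 0b11100001, C[3] = 0b00100001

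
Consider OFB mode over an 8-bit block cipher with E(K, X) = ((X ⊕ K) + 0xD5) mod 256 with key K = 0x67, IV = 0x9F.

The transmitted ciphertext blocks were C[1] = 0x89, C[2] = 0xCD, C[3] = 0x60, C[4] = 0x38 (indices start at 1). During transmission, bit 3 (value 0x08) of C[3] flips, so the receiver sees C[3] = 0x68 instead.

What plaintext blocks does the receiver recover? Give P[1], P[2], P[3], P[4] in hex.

OFB decryption: S_i = E(K, S_{i−1}) with S_{0} = IV; P_i = C_i ⊕ S_i.
Only C[3] changed, to 0x68. In OFB, a change in C_i flips the same bit in P_i only; the keystream is unaffected. Decrypting the received ciphertext:
P[1]: S = E(K, 0x9F) = 0xCD; 0x89 ⊕ 0xCD = 0x44.
P[2]: S = E(K, 0xCD) = 0x7F; 0xCD ⊕ 0x7F = 0xB2.
P[3]: S = E(K, 0x7F) = 0xED; 0x68 ⊕ 0xED = 0x85.
P[4]: S = E(K, 0xED) = 0x5F; 0x38 ⊕ 0x5F = 0x67.
Blocks that differ from the original plaintext: P[3].

P[1] = 0x44, P[2] = 0xB2, P[3] = 0x85, P[4] = 0x67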